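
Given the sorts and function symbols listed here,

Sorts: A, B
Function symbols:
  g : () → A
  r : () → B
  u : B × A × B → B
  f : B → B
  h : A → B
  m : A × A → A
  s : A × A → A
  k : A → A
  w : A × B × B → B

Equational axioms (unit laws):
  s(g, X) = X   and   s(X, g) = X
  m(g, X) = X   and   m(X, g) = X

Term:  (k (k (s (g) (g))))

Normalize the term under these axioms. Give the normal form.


normal form = (k (k (g)))

1. (k (k (s (g) (g))))  →  (k (k (g)))


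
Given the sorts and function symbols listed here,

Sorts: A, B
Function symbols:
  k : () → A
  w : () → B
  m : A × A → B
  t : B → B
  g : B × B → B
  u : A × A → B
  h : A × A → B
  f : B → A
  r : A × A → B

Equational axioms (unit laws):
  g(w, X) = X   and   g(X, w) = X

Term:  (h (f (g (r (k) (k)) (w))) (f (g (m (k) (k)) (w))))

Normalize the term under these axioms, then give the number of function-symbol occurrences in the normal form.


size = 9

1. (h (f (g (r (k) (k)) (w))) (f (g (m (k) (k)) (w))))  →  (h (f (r (k) (k))) (f (g (m (k) (k)) (w))))
2. (h (f (r (k) (k))) (f (g (m (k) (k)) (w))))  →  (h (f (r (k) (k))) (f (m (k) (k))))
normal form: (h (f (r (k) (k))) (f (m (k) (k))))


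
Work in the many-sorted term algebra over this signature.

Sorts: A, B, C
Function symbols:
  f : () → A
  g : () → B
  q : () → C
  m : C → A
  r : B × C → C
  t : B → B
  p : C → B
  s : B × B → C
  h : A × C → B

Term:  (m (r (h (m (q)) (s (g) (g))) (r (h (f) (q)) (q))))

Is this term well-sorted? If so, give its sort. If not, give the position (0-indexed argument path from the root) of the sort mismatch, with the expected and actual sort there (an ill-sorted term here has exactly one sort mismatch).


        (q) : C
      (m (q)) : A
        (g) : B
        (g) : B
      (s (g) (g)) : C
    (h (m (q)) (s (g) (g))) : B
        (f) : A
        (q) : C
      (h (f) (q)) : B
      (q) : C
    (r (h (f) (q)) (q)) : C
  (r (h (m (q)) (s (g) (g))) (r (h (f) (q)) (q))) : C
(m (r (h (m (q)) (s (g) (g))) (r (h (f) (q)) (q)))) : A

well-sorted; sort = A


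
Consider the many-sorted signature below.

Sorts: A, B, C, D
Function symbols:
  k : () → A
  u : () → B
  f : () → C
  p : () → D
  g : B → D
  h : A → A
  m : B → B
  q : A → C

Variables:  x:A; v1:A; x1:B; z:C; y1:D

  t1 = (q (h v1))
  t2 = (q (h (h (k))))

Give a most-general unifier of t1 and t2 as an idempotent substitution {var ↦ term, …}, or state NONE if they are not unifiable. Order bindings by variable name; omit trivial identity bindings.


{v1 ↦ (h (k))}


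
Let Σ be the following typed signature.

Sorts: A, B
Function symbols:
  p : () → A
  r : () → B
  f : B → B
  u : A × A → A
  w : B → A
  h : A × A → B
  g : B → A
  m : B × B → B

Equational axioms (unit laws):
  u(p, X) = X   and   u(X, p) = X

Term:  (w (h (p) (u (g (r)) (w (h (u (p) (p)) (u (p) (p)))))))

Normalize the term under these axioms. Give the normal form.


1. (w (h (p) (u (g (r)) (w (h (u (p) (p)) (u (p) (p)))))))  →  (w (h (p) (u (g (r)) (w (h (p) (u (p) (p)))))))
2. (w (h (p) (u (g (r)) (w (h (p) (u (p) (p)))))))  →  (w (h (p) (u (g (r)) (w (h (p) (p))))))

normal form = (w (h (p) (u (g (r)) (w (h (p) (p))))))


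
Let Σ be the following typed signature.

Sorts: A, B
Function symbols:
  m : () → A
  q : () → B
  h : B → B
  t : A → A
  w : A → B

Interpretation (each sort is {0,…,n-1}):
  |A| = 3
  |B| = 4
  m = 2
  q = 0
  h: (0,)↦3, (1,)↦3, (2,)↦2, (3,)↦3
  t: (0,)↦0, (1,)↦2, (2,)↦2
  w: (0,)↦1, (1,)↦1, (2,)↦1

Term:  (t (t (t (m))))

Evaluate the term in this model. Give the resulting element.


value = 2

  m = 2
  (t (m)) = t(2,) = 2
  (t (t (m))) = t(2,) = 2
  (t (t (t (m)))) = t(2,) = 2


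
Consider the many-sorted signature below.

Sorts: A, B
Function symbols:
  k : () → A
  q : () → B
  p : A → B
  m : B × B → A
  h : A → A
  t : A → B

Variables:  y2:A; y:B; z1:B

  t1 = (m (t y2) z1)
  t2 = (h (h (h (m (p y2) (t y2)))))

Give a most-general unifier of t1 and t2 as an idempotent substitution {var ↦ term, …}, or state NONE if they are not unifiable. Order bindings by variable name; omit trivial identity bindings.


NONE (not unifiable)

head clash or occurs-check failure — not unifiable


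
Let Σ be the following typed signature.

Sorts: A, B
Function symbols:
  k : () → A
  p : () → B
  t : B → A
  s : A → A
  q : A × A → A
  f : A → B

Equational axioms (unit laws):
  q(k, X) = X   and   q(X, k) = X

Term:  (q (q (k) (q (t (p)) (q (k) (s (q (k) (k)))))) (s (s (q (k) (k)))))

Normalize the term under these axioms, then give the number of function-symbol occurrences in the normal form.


size = 9

1. (q (q (k) (q (t (p)) (q (k) (s (q (k) (k)))))) (s (s (q (k) (k)))))  →  (q (q (t (p)) (q (k) (s (q (k) (k))))) (s (s (q (k) (k)))))
2. (q (q (t (p)) (q (k) (s (q (k) (k))))) (s (s (q (k) (k)))))  →  (q (q (t (p)) (s (q (k) (k)))) (s (s (q (k) (k)))))
3. (q (q (t (p)) (s (q (k) (k)))) (s (s (q (k) (k)))))  →  (q (q (t (p)) (s (k))) (s (s (q (k) (k)))))
4. (q (q (t (p)) (s (k))) (s (s (q (k) (k)))))  →  (q (q (t (p)) (s (k))) (s (s (k))))
normal form: (q (q (t (p)) (s (k))) (s (s (k))))


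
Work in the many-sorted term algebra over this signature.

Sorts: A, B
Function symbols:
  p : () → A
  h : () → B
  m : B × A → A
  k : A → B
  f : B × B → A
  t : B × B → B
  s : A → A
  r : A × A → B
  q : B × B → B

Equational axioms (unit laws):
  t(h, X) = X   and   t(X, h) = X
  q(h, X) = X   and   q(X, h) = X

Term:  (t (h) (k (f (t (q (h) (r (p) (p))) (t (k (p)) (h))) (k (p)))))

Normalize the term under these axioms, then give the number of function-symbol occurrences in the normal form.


1. (t (h) (k (f (t (q (h) (r (p) (p))) (t (k (p)) (h))) (k (p)))))  →  (k (f (t (q (h) (r (p) (p))) (t (k (p)) (h))) (k (p))))
2. (k (f (t (q (h) (r (p) (p))) (t (k (p)) (h))) (k (p))))  →  (k (f (t (r (p) (p)) (t (k (p)) (h))) (k (p))))
3. (k (f (t (r (p) (p)) (t (k (p)) (h))) (k (p))))  →  (k (f (t (r (p) (p)) (k (p))) (k (p))))
normal form: (k (f (t (r (p) (p)) (k (p))) (k (p))))

size = 10


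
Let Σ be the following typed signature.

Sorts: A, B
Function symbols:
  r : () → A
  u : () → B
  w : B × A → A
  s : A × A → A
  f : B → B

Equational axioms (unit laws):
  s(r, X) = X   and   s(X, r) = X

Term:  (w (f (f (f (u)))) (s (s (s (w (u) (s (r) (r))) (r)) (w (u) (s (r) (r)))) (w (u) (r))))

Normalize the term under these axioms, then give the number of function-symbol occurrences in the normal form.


1. (w (f (f (f (u)))) (s (s (s (w (u) (s (r) (r))) (r)) (w (u) (s (r) (r)))) (w (u) (r))))  →  (w (f (f (f (u)))) (s (s (w (u) (s (r) (r))) (w (u) (s (r) (r)))) (w (u) (r))))
2. (w (f (f (f (u)))) (s (s (w (u) (s (r) (r))) (w (u) (s (r) (r)))) (w (u) (r))))  →  (w (f (f (f (u)))) (s (s (w (u) (r)) (w (u) (s (r) (r)))) (w (u) (r))))
3. (w (f (f (f (u)))) (s (s (w (u) (r)) (w (u) (s (r) (r)))) (w (u) (r))))  →  (w (f (f (f (u)))) (s (s (w (u) (r)) (w (u) (r))) (w (u) (r))))
normal form: (w (f (f (f (u)))) (s (s (w (u) (r)) (w (u) (r))) (w (u) (r))))

size = 16


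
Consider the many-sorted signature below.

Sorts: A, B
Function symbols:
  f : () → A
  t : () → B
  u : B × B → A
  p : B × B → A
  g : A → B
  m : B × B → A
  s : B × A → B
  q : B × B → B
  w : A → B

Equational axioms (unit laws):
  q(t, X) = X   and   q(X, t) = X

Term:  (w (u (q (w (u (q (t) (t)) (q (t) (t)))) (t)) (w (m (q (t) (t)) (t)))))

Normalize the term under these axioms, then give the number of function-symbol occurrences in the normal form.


1. (w (u (q (w (u (q (t) (t)) (q (t) (t)))) (t)) (w (m (q (t) (t)) (t)))))  →  (w (u (w (u (q (t) (t)) (q (t) (t)))) (w (m (q (t) (t)) (t)))))
2. (w (u (w (u (q (t) (t)) (q (t) (t)))) (w (m (q (t) (t)) (t)))))  →  (w (u (w (u (t) (q (t) (t)))) (w (m (q (t) (t)) (t)))))
3. (w (u (w (u (t) (q (t) (t)))) (w (m (q (t) (t)) (t)))))  →  (w (u (w (u (t) (t))) (w (m (q (t) (t)) (t)))))
4. (w (u (w (u (t) (t))) (w (m (q (t) (t)) (t)))))  →  (w (u (w (u (t) (t))) (w (m (t) (t)))))
normal form: (w (u (w (u (t) (t))) (w (m (t) (t)))))

size = 10


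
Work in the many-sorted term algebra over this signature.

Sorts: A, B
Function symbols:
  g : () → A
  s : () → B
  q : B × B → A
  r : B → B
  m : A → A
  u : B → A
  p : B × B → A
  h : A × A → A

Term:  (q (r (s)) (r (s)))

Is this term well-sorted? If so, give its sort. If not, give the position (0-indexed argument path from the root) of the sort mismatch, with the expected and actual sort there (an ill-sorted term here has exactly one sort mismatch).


    (s) : B
  (r (s)) : B
    (s) : B
  (r (s)) : B
(q (r (s)) (r (s))) : A

well-sorted; sort = A


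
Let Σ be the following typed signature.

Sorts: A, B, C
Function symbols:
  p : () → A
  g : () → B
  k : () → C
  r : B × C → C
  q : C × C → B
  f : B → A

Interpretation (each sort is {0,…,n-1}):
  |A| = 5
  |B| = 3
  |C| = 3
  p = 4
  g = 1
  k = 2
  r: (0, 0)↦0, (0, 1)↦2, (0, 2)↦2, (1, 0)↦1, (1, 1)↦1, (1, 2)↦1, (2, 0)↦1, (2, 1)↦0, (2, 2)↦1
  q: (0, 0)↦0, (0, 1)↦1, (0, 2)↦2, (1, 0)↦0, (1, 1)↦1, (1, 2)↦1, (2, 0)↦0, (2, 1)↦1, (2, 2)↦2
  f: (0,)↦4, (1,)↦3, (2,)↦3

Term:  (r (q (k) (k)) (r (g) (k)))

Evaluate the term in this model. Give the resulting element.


  k = 2
  k = 2
  (q (k) (k)) = q(2, 2) = 2
  g = 1
  k = 2
  (r (g) (k)) = r(1, 2) = 1
  (r (q (k) (k)) (r (g) (k))) = r(2, 1) = 0

value = 0


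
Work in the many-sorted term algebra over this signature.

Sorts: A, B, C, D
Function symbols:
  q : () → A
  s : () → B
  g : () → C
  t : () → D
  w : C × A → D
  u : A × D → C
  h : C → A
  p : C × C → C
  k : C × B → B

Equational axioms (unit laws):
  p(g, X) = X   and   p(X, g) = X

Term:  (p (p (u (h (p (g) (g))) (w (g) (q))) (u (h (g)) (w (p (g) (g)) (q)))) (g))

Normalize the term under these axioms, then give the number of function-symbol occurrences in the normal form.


size = 13

1. (p (p (u (h (p (g) (g))) (w (g) (q))) (u (h (g)) (w (p (g) (g)) (q)))) (g))  →  (p (u (h (p (g) (g))) (w (g) (q))) (u (h (g)) (w (p (g) (g)) (q))))
2. (p (u (h (p (g) (g))) (w (g) (q))) (u (h (g)) (w (p (g) (g)) (q))))  →  (p (u (h (g)) (w (g) (q))) (u (h (g)) (w (p (g) (g)) (q))))
3. (p (u (h (g)) (w (g) (q))) (u (h (g)) (w (p (g) (g)) (q))))  →  (p (u (h (g)) (w (g) (q))) (u (h (g)) (w (g) (q))))
normal form: (p (u (h (g)) (w (g) (q))) (u (h (g)) (w (g) (q))))


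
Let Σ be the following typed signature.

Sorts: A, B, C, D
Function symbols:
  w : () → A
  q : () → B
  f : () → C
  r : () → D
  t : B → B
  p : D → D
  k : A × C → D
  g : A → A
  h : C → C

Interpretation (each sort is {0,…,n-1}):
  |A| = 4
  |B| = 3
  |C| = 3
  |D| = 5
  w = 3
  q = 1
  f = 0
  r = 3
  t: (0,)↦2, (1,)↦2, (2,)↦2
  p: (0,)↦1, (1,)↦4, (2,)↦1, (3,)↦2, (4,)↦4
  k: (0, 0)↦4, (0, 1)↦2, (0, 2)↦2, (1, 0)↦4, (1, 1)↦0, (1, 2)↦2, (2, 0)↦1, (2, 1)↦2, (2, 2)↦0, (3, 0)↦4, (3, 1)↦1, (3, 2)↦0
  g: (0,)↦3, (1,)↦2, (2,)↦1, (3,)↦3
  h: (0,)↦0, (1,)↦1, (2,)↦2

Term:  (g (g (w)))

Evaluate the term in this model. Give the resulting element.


value = 3

  w = 3
  (g (w)) = g(3,) = 3
  (g (g (w))) = g(3,) = 3


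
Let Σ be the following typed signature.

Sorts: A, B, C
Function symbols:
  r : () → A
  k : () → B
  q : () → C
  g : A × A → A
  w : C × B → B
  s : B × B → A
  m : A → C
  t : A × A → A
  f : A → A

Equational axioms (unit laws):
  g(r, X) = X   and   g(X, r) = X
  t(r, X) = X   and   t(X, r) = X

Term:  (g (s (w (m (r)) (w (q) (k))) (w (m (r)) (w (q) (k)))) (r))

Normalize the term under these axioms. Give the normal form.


normal form = (s (w (m (r)) (w (q) (k))) (w (m (r)) (w (q) (k))))

1. (g (s (w (m (r)) (w (q) (k))) (w (m (r)) (w (q) (k)))) (r))  →  (s (w (m (r)) (w (q) (k))) (w (m (r)) (w (q) (k))))


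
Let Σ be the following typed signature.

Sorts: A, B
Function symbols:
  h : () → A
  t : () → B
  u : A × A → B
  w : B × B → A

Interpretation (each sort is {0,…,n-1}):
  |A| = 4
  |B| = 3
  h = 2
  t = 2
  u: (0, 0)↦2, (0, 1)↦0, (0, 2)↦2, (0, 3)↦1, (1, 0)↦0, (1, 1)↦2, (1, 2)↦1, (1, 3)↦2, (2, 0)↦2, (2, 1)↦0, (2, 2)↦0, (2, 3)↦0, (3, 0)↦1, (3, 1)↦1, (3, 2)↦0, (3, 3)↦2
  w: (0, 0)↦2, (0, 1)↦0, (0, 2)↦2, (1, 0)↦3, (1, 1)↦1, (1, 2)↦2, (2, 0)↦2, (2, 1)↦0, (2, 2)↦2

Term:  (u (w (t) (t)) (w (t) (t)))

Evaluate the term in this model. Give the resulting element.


  t = 2
  t = 2
  (w (t) (t)) = w(2, 2) = 2
  t = 2
  t = 2
  (w (t) (t)) = w(2, 2) = 2
  (u (w (t) (t)) (w (t) (t))) = u(2, 2) = 0

value = 0


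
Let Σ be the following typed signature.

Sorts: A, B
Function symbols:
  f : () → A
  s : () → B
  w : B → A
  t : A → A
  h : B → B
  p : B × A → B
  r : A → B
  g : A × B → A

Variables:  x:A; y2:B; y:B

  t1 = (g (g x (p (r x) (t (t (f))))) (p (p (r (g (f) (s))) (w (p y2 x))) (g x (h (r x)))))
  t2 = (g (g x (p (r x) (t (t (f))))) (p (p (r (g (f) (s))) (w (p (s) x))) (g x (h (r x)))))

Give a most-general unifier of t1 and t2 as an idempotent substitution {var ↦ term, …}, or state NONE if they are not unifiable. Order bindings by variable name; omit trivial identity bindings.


{y2 ↦ (s)}


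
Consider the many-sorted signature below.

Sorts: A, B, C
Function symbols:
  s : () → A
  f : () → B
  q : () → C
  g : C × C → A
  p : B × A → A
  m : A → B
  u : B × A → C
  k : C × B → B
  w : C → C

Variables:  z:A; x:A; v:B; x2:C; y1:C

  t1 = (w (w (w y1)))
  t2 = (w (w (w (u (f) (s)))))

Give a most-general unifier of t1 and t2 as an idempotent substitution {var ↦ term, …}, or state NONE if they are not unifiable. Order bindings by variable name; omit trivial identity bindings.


{y1 ↦ (u (f) (s))}


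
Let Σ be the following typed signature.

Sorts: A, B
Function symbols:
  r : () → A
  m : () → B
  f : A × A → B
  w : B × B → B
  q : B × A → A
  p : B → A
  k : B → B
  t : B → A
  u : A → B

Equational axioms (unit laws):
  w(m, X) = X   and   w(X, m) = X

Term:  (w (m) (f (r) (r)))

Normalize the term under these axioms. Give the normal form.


normal form = (f (r) (r))

1. (w (m) (f (r) (r)))  →  (f (r) (r))


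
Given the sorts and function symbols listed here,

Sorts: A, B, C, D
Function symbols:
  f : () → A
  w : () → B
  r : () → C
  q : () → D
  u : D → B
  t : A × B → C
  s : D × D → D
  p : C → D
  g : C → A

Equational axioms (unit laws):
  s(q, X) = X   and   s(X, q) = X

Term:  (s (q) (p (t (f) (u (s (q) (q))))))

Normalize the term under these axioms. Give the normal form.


normal form = (p (t (f) (u (q))))

1. (s (q) (p (t (f) (u (s (q) (q))))))  →  (p (t (f) (u (s (q) (q)))))
2. (p (t (f) (u (s (q) (q)))))  →  (p (t (f) (u (q))))


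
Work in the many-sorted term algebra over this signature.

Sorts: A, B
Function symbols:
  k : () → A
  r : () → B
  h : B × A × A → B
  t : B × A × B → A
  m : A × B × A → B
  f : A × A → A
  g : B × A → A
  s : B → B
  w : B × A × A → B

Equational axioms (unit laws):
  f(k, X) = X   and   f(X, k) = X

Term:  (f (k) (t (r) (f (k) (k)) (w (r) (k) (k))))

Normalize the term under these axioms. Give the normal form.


1. (f (k) (t (r) (f (k) (k)) (w (r) (k) (k))))  →  (t (r) (f (k) (k)) (w (r) (k) (k)))
2. (t (r) (f (k) (k)) (w (r) (k) (k)))  →  (t (r) (k) (w (r) (k) (k)))

normal form = (t (r) (k) (w (r) (k) (k)))


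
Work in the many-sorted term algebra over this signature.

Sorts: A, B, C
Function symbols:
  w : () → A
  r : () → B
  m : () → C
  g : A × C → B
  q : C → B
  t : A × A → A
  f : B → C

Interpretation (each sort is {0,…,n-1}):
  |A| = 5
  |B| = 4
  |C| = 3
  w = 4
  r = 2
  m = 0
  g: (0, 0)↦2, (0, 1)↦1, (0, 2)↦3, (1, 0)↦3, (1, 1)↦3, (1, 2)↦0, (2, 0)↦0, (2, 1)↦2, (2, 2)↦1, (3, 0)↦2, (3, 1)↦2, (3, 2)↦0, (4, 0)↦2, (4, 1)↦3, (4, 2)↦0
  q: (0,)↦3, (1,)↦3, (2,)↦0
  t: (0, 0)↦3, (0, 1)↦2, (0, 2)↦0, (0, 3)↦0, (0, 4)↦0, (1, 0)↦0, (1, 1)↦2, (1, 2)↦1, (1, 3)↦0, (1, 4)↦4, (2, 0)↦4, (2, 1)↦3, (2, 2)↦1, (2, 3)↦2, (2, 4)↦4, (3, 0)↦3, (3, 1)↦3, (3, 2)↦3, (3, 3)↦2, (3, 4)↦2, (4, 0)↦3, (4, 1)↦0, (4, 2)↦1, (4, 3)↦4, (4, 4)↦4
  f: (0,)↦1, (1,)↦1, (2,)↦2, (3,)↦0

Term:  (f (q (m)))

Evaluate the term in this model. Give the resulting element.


value = 0

  m = 0
  (q (m)) = q(0,) = 3
  (f (q (m))) = f(3,) = 0


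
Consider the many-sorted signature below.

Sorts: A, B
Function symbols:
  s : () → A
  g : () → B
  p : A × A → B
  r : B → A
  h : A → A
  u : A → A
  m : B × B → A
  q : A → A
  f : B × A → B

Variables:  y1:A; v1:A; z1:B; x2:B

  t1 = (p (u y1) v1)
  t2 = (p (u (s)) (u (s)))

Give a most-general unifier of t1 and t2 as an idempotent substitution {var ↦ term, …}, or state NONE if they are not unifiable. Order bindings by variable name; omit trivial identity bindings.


{v1 ↦ (u (s)), y1 ↦ (s)}


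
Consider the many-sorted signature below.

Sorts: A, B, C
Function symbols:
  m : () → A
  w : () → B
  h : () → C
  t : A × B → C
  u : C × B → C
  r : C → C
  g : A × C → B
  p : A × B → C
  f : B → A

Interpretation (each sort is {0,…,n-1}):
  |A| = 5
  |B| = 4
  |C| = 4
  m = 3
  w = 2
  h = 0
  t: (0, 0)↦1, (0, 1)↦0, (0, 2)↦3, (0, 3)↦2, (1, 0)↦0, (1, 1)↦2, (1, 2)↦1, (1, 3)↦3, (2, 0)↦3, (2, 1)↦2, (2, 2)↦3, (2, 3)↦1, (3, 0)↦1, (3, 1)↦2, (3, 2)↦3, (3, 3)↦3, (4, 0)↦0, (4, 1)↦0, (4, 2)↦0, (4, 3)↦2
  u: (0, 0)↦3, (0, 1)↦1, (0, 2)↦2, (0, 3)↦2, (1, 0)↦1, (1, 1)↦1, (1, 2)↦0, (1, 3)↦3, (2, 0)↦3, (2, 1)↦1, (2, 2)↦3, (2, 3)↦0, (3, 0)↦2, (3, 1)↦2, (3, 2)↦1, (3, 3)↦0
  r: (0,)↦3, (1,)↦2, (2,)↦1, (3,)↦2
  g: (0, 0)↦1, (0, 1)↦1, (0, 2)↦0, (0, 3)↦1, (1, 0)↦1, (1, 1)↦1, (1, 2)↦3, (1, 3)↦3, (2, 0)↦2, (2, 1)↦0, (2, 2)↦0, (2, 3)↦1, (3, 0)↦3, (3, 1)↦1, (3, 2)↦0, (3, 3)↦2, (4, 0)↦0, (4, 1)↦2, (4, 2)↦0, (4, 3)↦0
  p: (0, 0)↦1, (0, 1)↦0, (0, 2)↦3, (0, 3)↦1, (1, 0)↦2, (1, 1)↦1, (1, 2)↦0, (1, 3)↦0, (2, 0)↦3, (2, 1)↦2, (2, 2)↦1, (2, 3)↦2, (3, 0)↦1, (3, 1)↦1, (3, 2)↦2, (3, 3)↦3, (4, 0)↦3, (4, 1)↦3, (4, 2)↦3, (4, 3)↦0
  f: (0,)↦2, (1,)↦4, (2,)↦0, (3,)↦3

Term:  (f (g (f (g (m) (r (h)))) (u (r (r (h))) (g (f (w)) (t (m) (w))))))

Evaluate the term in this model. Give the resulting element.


value = 4

  m = 3
  h = 0
  (r (h)) = r(0,) = 3
  (g (m) (r (h))) = g(3, 3) = 2
  (f (g (m) (r (h)))) = f(2,) = 0
  h = 0
  (r (h)) = r(0,) = 3
  (r (r (h))) = r(3,) = 2
  w = 2
  (f (w)) = f(2,) = 0
  m = 3
  w = 2
  (t (m) (w)) = t(3, 2) = 3
  (g (f (w)) (t (m) (w))) = g(0, 3) = 1
  (u (r (r (h))) (g (f (w)) (t (m) (w)))) = u(2, 1) = 1
  (g (f (g (m) (r (h)))) (u (r (r (h))) (g (f (w)) (t (m) (w))))) = g(0, 1) = 1
  (f (g (f (g (m) (r (h)))) (u (r (r (h))) (g (f (w)) (t (m) (w)))))) = f(1,) = 4


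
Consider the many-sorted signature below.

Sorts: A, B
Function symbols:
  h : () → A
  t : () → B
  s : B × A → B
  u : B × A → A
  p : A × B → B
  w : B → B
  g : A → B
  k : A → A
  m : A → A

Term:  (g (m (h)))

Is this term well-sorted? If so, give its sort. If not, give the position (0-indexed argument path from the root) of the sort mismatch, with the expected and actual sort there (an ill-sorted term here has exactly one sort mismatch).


    (h) : A
  (m (h)) : A
(g (m (h))) : B

well-sorted; sort = B


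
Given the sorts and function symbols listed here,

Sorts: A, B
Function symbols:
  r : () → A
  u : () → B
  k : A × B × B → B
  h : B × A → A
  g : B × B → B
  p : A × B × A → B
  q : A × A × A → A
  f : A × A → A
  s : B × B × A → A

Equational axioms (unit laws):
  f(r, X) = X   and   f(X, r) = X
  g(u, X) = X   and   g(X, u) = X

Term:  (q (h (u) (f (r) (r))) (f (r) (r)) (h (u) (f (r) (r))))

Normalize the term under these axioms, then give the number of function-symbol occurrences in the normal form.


1. (q (h (u) (f (r) (r))) (f (r) (r)) (h (u) (f (r) (r))))  →  (q (h (u) (r)) (f (r) (r)) (h (u) (f (r) (r))))
2. (q (h (u) (r)) (f (r) (r)) (h (u) (f (r) (r))))  →  (q (h (u) (r)) (r) (h (u) (f (r) (r))))
3. (q (h (u) (r)) (r) (h (u) (f (r) (r))))  →  (q (h (u) (r)) (r) (h (u) (r)))
normal form: (q (h (u) (r)) (r) (h (u) (r)))

size = 8


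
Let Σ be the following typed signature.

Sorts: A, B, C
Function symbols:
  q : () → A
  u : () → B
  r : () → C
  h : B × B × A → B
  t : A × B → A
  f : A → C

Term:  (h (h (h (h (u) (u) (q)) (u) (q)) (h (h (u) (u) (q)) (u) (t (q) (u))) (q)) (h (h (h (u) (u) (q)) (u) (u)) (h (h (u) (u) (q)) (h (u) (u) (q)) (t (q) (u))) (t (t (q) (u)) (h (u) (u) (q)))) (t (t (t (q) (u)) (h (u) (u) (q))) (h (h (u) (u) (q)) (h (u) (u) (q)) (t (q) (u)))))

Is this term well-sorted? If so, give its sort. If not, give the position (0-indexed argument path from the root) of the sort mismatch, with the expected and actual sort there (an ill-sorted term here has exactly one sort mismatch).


ill-sorted at position [1, 0, 2]: expected A, got B

        (u) : B
        (u) : B
        (q) : A
      (h (u) (u) (q)) : B
      (u) : B
      (q) : A
    (h (h (u) (u) (q)) (u) (q)) : B
        (u) : B
        (u) : B
        (q) : A
      (h (u) (u) (q)) : B
      (u) : B
        (q) : A
        (u) : B
      (t (q) (u)) : A
    (h (h (u) (u) (q)) (u) (t (q) (u))) : B
    (q) : A
  (h (h (h (u) (u) (q)) (u) (q)) (h (h (u) (u) (q)) (u) (t (q) (u))) (q)) : B
        (u) : B
        (u) : B
        (q) : A
      (h (u) (u) (q)) : B
      (u) : B
      (u) : B
    (h (h (u) (u) (q)) (u) (u)) : ✗ arg 2 at [1, 0, 2] has sort B, expected A
        (u) : B
        (u) : B
        (q) : A
      (h (u) (u) (q)) : B
        (u) : B
        (u) : B
        (q) : A
      (h (u) (u) (q)) : B
        (q) : A
        (u) : B
      (t (q) (u)) : A
    (h (h (u) (u) (q)) (h (u) (u) (q)) (t (q) (u))) : B
        (q) : A
        (u) : B
      (t (q) (u)) : A
        (u) : B
        (u) : B
        (q) : A
      (h (u) (u) (q)) : B
    (t (t (q) (u)) (h (u) (u) (q))) : A
        (q) : A
        (u) : B
      (t (q) (u)) : A
        (u) : B
        (u) : B
        (q) : A
      (h (u) (u) (q)) : B
    (t (t (q) (u)) (h (u) (u) (q))) : A
        (u) : B
        (u) : B
        (q) : A
      (h (u) (u) (q)) : B
        (u) : B
        (u) : B
        (q) : A
      (h (u) (u) (q)) : B
        (q) : A
        (u) : B
      (t (q) (u)) : A
    (h (h (u) (u) (q)) (h (u) (u) (q)) (t (q) (u))) : B
  (t (t (t (q) (u)) (h (u) (u) (q))) (h (h (u) (u) (q)) (h (u) (u) (q)) (t (q) (u)))) : A


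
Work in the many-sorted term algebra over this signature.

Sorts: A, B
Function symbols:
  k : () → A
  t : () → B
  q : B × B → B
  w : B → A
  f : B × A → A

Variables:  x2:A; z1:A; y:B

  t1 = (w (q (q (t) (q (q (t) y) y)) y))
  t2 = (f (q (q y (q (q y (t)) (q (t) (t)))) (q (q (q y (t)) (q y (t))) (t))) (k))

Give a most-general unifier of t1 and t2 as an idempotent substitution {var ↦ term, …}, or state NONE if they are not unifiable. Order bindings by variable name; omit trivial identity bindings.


NONE (not unifiable)

head clash or occurs-check failure — not unifiable


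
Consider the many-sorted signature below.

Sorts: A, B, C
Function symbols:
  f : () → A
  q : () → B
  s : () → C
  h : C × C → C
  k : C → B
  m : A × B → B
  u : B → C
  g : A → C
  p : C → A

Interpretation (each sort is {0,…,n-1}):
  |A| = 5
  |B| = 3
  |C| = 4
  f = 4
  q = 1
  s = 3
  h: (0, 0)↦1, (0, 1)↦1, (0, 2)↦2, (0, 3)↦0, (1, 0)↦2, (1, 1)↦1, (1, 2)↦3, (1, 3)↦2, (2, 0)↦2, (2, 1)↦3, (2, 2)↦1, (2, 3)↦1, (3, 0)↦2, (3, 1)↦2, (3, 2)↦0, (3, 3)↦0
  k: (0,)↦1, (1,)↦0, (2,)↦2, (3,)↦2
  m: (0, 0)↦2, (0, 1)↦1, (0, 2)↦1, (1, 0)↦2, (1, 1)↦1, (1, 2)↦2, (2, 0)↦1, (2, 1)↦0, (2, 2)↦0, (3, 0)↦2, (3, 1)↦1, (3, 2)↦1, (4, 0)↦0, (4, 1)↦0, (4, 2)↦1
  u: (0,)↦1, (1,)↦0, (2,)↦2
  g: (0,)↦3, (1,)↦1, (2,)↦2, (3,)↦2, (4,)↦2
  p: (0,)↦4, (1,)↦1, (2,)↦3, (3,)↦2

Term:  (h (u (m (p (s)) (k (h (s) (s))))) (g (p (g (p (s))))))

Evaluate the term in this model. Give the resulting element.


value = 3

  s = 3
  (p (s)) = p(3,) = 2
  s = 3
  s = 3
  (h (s) (s)) = h(3, 3) = 0
  (k (h (s) (s))) = k(0,) = 1
  (m (p (s)) (k (h (s) (s)))) = m(2, 1) = 0
  (u (m (p (s)) (k (h (s) (s))))) = u(0,) = 1
  s = 3
  (p (s)) = p(3,) = 2
  (g (p (s))) = g(2,) = 2
  (p (g (p (s)))) = p(2,) = 3
  (g (p (g (p (s))))) = g(3,) = 2
  (h (u (m (p (s)) (k (h (s) (s))))) (g (p (g (p (s)))))) = h(1, 2) = 3


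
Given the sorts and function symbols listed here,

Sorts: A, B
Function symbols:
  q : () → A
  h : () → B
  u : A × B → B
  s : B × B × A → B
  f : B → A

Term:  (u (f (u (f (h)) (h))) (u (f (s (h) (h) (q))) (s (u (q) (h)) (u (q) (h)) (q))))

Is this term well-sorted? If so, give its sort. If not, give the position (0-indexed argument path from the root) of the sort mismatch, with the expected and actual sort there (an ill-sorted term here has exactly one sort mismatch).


        (h) : B
      (f (h)) : A
      (h) : B
    (u (f (h)) (h)) : B
  (f (u (f (h)) (h))) : A
        (h) : B
        (h) : B
        (q) : A
      (s (h) (h) (q)) : B
    (f (s (h) (h) (q))) : A
        (q) : A
        (h) : B
      (u (q) (h)) : B
        (q) : A
        (h) : B
      (u (q) (h)) : B
      (q) : A
    (s (u (q) (h)) (u (q) (h)) (q)) : B
  (u (f (s (h) (h) (q))) (s (u (q) (h)) (u (q) (h)) (q))) : B
(u (f (u (f (h)) (h))) (u (f (s (h) (h) (q))) (s (u (q) (h)) (u (q) (h)) (q)))) : B

well-sorted; sort = B


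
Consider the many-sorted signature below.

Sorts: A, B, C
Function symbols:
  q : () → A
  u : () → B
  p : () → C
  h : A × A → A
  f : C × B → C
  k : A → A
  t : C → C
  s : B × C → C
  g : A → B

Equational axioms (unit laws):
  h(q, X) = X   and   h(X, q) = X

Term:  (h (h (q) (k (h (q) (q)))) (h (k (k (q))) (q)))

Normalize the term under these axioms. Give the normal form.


normal form = (h (k (q)) (k (k (q))))

1. (h (h (q) (k (h (q) (q)))) (h (k (k (q))) (q)))  →  (h (k (h (q) (q))) (h (k (k (q))) (q)))
2. (h (k (h (q) (q))) (h (k (k (q))) (q)))  →  (h (k (q)) (h (k (k (q))) (q)))
3. (h (k (q)) (h (k (k (q))) (q)))  →  (h (k (q)) (k (k (q))))


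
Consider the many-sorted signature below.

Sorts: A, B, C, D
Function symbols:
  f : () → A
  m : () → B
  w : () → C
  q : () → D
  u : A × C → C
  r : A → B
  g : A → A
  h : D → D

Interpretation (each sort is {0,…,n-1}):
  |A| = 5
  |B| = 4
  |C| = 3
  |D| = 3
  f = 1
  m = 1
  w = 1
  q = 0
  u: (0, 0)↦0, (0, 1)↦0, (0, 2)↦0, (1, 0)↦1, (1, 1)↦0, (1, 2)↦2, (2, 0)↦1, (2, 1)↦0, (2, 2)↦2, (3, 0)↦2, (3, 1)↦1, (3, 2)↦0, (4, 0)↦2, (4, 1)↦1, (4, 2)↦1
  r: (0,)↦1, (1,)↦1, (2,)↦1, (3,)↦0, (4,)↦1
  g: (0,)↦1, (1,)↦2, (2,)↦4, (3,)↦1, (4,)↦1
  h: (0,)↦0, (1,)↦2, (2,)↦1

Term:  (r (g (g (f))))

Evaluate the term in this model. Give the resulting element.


value = 1

  f = 1
  (g (f)) = g(1,) = 2
  (g (g (f))) = g(2,) = 4
  (r (g (g (f)))) = r(4,) = 1


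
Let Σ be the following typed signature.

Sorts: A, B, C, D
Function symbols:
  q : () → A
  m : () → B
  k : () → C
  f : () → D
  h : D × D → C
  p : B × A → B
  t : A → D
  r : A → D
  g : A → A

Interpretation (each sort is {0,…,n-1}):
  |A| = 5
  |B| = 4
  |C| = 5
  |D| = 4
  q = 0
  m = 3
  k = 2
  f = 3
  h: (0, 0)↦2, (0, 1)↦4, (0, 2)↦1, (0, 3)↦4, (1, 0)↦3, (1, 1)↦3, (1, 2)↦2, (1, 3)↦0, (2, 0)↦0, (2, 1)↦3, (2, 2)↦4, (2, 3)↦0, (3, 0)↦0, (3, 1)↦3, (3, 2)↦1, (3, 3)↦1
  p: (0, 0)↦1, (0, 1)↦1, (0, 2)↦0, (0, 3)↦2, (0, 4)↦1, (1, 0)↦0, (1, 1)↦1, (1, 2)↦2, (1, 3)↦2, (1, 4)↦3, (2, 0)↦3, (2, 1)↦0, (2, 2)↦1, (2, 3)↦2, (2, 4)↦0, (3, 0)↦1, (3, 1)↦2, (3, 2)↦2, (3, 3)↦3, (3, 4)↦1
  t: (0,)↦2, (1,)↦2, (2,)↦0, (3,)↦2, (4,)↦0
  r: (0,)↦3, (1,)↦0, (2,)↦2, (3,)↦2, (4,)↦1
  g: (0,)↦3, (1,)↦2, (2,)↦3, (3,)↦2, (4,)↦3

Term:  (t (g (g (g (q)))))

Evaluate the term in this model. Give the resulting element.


value = 2

  q = 0
  (g (q)) = g(0,) = 3
  (g (g (q))) = g(3,) = 2
  (g (g (g (q)))) = g(2,) = 3
  (t (g (g (g (q))))) = t(3,) = 2


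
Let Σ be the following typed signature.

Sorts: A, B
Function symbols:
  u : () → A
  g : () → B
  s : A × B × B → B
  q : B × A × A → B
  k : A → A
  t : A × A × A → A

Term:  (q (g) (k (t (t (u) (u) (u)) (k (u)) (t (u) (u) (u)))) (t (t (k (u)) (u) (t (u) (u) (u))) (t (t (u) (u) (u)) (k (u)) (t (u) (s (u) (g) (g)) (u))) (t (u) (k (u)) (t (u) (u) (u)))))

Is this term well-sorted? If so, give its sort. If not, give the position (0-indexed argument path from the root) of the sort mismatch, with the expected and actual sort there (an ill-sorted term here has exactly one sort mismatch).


ill-sorted at position [2, 1, 2, 1]: expected A, got B

  (g) : B
        (u) : A
        (u) : A
        (u) : A
      (t (u) (u) (u)) : A
        (u) : A
      (k (u)) : A
        (u) : A
        (u) : A
        (u) : A
      (t (u) (u) (u)) : A
    (t (t (u) (u) (u)) (k (u)) (t (u) (u) (u))) : A
  (k (t (t (u) (u) (u)) (k (u)) (t (u) (u) (u)))) : A
        (u) : A
      (k (u)) : A
      (u) : A
        (u) : A
        (u) : A
        (u) : A
      (t (u) (u) (u)) : A
    (t (k (u)) (u) (t (u) (u) (u))) : A
        (u) : A
        (u) : A
        (u) : A
      (t (u) (u) (u)) : A
        (u) : A
      (k (u)) : A
        (u) : A
          (u) : A
          (g) : B
          (g) : B
        (s (u) (g) (g)) : B
        (u) : A
      (t (u) (s (u) (g) (g)) (u)) : ✗ arg 1 at [2, 1, 2, 1] has sort B, expected A
      (u) : A
        (u) : A
      (k (u)) : A
        (u) : A
        (u) : A
        (u) : A
      (t (u) (u) (u)) : A
    (t (u) (k (u)) (t (u) (u) (u))) : A


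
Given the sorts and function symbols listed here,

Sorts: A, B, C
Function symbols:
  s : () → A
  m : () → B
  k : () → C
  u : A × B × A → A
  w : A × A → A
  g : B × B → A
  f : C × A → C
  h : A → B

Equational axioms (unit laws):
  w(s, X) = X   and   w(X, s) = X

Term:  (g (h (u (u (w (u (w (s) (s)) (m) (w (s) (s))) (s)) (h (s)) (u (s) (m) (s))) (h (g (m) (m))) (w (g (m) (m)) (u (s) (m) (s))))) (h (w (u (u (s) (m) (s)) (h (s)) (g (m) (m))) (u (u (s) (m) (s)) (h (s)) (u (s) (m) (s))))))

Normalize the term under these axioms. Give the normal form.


1. (g (h (u (u (w (u (w (s) (s)) (m) (w (s) (s))) (s)) (h (s)) (u (s) (m) (s))) (h (g (m) (m))) (w (g (m) (m)) (u (s) (m) (s))))) (h (w (u (u (s) (m) (s)) (h (s)) (g (m) (m))) (u (u (s) (m) (s)) (h (s)) (u (s) (m) (s))))))  →  (g (h (u (u (u (w (s) (s)) (m) (w (s) (s))) (h (s)) (u (s) (m) (s))) (h (g (m) (m))) (w (g (m) (m)) (u (s) (m) (s))))) (h (w (u (u (s) (m) (s)) (h (s)) (g (m) (m))) (u (u (s) (m) (s)) (h (s)) (u (s) (m) (s))))))
2. (g (h (u (u (u (w (s) (s)) (m) (w (s) (s))) (h (s)) (u (s) (m) (s))) (h (g (m) (m))) (w (g (m) (m)) (u (s) (m) (s))))) (h (w (u (u (s) (m) (s)) (h (s)) (g (m) (m))) (u (u (s) (m) (s)) (h (s)) (u (s) (m) (s))))))  →  (g (h (u (u (u (s) (m) (w (s) (s))) (h (s)) (u (s) (m) (s))) (h (g (m) (m))) (w (g (m) (m)) (u (s) (m) (s))))) (h (w (u (u (s) (m) (s)) (h (s)) (g (m) (m))) (u (u (s) (m) (s)) (h (s)) (u (s) (m) (s))))))
3. (g (h (u (u (u (s) (m) (w (s) (s))) (h (s)) (u (s) (m) (s))) (h (g (m) (m))) (w (g (m) (m)) (u (s) (m) (s))))) (h (w (u (u (s) (m) (s)) (h (s)) (g (m) (m))) (u (u (s) (m) (s)) (h (s)) (u (s) (m) (s))))))  →  (g (h (u (u (u (s) (m) (s)) (h (s)) (u (s) (m) (s))) (h (g (m) (m))) (w (g (m) (m)) (u (s) (m) (s))))) (h (w (u (u (s) (m) (s)) (h (s)) (g (m) (m))) (u (u (s) (m) (s)) (h (s)) (u (s) (m) (s))))))

normal form = (g (h (u (u (u (s) (m) (s)) (h (s)) (u (s) (m) (s))) (h (g (m) (m))) (w (g (m) (m)) (u (s) (m) (s))))) (h (w (u (u (s) (m) (s)) (h (s)) (g (m) (m))) (u (u (s) (m) (s)) (h (s)) (u (s) (m) (s))))))


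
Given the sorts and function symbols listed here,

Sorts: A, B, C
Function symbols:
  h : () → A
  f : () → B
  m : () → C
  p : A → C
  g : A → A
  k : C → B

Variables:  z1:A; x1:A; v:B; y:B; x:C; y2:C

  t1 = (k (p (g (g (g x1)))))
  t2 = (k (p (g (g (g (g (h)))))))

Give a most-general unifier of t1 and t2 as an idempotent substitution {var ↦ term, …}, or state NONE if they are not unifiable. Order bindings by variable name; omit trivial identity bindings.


{x1 ↦ (g (h))}


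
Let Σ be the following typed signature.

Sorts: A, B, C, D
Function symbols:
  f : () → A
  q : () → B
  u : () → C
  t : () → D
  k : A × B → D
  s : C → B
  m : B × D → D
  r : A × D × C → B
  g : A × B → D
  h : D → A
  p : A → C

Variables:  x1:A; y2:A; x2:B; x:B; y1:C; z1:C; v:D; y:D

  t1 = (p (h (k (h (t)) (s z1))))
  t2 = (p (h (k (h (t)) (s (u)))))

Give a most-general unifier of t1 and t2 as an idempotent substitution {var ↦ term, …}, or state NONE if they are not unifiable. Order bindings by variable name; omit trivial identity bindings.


{z1 ↦ (u)}


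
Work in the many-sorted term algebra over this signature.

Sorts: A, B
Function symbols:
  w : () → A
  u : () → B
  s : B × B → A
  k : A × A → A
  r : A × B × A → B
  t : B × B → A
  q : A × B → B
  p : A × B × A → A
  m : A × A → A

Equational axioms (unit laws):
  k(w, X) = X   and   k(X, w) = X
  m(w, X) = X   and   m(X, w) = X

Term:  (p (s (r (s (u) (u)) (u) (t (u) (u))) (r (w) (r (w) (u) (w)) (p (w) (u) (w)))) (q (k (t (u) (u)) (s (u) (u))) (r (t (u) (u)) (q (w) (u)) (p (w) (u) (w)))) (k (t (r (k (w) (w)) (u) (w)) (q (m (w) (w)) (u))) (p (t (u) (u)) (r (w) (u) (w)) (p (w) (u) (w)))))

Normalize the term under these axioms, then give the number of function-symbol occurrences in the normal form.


1. (p (s (r (s (u) (u)) (u) (t (u) (u))) (r (w) (r (w) (u) (w)) (p (w) (u) (w)))) (q (k (t (u) (u)) (s (u) (u))) (r (t (u) (u)) (q (w) (u)) (p (w) (u) (w)))) (k (t (r (k (w) (w)) (u) (w)) (q (m (w) (w)) (u))) (p (t (u) (u)) (r (w) (u) (w)) (p (w) (u) (w)))))  →  (p (s (r (s (u) (u)) (u) (t (u) (u))) (r (w) (r (w) (u) (w)) (p (w) (u) (w)))) (q (k (t (u) (u)) (s (u) (u))) (r (t (u) (u)) (q (w) (u)) (p (w) (u) (w)))) (k (t (r (w) (u) (w)) (q (m (w) (w)) (u))) (p (t (u) (u)) (r (w) (u) (w)) (p (w) (u) (w)))))
2. (p (s (r (s (u) (u)) (u) (t (u) (u))) (r (w) (r (w) (u) (w)) (p (w) (u) (w)))) (q (k (t (u) (u)) (s (u) (u))) (r (t (u) (u)) (q (w) (u)) (p (w) (u) (w)))) (k (t (r (w) (u) (w)) (q (m (w) (w)) (u))) (p (t (u) (u)) (r (w) (u) (w)) (p (w) (u) (w)))))  →  (p (s (r (s (u) (u)) (u) (t (u) (u))) (r (w) (r (w) (u) (w)) (p (w) (u) (w)))) (q (k (t (u) (u)) (s (u) (u))) (r (t (u) (u)) (q (w) (u)) (p (w) (u) (w)))) (k (t (r (w) (u) (w)) (q (w) (u))) (p (t (u) (u)) (r (w) (u) (w)) (p (w) (u) (w)))))
normal form: (p (s (r (s (u) (u)) (u) (t (u) (u))) (r (w) (r (w) (u) (w)) (p (w) (u) (w)))) (q (k (t (u) (u)) (s (u) (u))) (r (t (u) (u)) (q (w) (u)) (p (w) (u) (w)))) (k (t (r (w) (u) (w)) (q (w) (u))) (p (t (u) (u)) (r (w) (u) (w)) (p (w) (u) (w)))))

size = 60


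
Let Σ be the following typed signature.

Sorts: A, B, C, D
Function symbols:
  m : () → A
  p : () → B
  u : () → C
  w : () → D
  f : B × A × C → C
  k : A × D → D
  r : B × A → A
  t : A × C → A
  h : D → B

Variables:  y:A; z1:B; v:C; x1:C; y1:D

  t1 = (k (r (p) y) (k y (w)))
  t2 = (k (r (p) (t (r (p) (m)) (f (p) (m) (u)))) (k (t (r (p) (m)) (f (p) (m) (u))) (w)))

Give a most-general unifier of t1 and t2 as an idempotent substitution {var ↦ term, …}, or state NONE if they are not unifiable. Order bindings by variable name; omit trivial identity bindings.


{y ↦ (t (r (p) (m)) (f (p) (m) (u)))}


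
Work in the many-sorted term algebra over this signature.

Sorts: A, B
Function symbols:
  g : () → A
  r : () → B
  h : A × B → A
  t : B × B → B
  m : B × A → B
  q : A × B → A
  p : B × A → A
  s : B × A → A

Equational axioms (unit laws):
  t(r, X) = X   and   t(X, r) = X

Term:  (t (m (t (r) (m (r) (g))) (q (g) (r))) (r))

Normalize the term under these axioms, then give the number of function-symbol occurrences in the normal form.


1. (t (m (t (r) (m (r) (g))) (q (g) (r))) (r))  →  (m (t (r) (m (r) (g))) (q (g) (r)))
2. (m (t (r) (m (r) (g))) (q (g) (r)))  →  (m (m (r) (g)) (q (g) (r)))
normal form: (m (m (r) (g)) (q (g) (r)))

size = 7


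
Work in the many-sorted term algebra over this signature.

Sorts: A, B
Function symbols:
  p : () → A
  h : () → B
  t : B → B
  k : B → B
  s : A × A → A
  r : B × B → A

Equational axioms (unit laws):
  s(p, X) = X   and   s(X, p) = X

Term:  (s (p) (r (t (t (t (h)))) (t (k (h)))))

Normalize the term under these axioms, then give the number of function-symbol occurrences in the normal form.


1. (s (p) (r (t (t (t (h)))) (t (k (h)))))  →  (r (t (t (t (h)))) (t (k (h))))
normal form: (r (t (t (t (h)))) (t (k (h))))

size = 8


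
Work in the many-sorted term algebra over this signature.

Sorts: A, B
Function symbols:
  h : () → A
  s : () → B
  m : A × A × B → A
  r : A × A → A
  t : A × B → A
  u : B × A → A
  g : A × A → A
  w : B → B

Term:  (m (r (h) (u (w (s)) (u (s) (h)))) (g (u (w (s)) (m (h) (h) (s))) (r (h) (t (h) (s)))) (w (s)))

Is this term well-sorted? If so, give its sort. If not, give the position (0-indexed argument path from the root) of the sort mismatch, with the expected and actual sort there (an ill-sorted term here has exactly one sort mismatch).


well-sorted; sort = A

    (h) : A
        (s) : B
      (w (s)) : B
        (s) : B
        (h) : A
      (u (s) (h)) : A
    (u (w (s)) (u (s) (h))) : A
  (r (h) (u (w (s)) (u (s) (h)))) : A
        (s) : B
      (w (s)) : B
        (h) : A
        (h) : A
        (s) : B
      (m (h) (h) (s)) : A
    (u (w (s)) (m (h) (h) (s))) : A
      (h) : A
        (h) : A
        (s) : B
      (t (h) (s)) : A
    (r (h) (t (h) (s))) : A
  (g (u (w (s)) (m (h) (h) (s))) (r (h) (t (h) (s)))) : A
    (s) : B
  (w (s)) : B
(m (r (h) (u (w (s)) (u (s) (h)))) (g (u (w (s)) (m (h) (h) (s))) (r (h) (t (h) (s)))) (w (s))) : A


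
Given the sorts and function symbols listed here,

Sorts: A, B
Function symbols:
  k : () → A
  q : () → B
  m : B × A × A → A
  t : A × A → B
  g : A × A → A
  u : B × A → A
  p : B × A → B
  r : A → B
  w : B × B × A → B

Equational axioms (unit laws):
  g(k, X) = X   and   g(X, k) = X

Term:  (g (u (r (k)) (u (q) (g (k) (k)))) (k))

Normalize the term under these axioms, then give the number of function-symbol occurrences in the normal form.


size = 6

1. (g (u (r (k)) (u (q) (g (k) (k)))) (k))  →  (u (r (k)) (u (q) (g (k) (k))))
2. (u (r (k)) (u (q) (g (k) (k))))  →  (u (r (k)) (u (q) (k)))
normal form: (u (r (k)) (u (q) (k)))


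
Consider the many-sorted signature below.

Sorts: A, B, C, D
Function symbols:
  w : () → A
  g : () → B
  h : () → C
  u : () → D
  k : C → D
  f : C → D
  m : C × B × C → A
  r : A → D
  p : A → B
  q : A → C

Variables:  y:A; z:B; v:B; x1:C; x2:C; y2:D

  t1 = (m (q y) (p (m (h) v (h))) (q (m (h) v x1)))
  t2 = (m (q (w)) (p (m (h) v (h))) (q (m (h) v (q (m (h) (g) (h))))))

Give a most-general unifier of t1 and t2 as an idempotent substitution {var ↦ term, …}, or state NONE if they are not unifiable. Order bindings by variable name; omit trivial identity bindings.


{x1 ↦ (q (m (h) (g) (h))), y ↦ (w)}


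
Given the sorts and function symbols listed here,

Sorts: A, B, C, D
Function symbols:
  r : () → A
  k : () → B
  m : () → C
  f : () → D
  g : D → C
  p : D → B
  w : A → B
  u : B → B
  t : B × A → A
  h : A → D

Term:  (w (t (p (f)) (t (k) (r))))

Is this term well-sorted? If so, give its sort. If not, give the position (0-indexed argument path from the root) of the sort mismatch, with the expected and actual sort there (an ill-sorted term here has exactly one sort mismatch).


well-sorted; sort = B

      (f) : D
    (p (f)) : B
      (k) : B
      (r) : A
    (t (k) (r)) : A
  (t (p (f)) (t (k) (r))) : A
(w (t (p (f)) (t (k) (r)))) : B
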